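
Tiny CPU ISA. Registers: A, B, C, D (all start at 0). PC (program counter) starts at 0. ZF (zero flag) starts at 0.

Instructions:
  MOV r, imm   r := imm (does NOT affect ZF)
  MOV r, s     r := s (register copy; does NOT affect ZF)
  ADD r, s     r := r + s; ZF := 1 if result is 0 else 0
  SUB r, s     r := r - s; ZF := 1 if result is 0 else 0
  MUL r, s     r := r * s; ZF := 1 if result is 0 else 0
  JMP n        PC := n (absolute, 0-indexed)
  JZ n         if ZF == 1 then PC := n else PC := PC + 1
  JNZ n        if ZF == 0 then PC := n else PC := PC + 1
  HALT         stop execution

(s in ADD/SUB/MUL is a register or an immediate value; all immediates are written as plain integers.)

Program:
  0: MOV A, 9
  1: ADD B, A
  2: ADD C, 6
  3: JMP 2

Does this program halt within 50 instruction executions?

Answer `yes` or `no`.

Answer: no

Derivation:
Step 1: PC=0 exec 'MOV A, 9'. After: A=9 B=0 C=0 D=0 ZF=0 PC=1
Step 2: PC=1 exec 'ADD B, A'. After: A=9 B=9 C=0 D=0 ZF=0 PC=2
Step 3: PC=2 exec 'ADD C, 6'. After: A=9 B=9 C=6 D=0 ZF=0 PC=3
Step 4: PC=3 exec 'JMP 2'. After: A=9 B=9 C=6 D=0 ZF=0 PC=2
Step 5: PC=2 exec 'ADD C, 6'. After: A=9 B=9 C=12 D=0 ZF=0 PC=3
Step 6: PC=3 exec 'JMP 2'. After: A=9 B=9 C=12 D=0 ZF=0 PC=2
Step 7: PC=2 exec 'ADD C, 6'. After: A=9 B=9 C=18 D=0 ZF=0 PC=3
Step 8: PC=3 exec 'JMP 2'. After: A=9 B=9 C=18 D=0 ZF=0 PC=2
Step 9: PC=2 exec 'ADD C, 6'. After: A=9 B=9 C=24 D=0 ZF=0 PC=3
Step 10: PC=3 exec 'JMP 2'. After: A=9 B=9 C=24 D=0 ZF=0 PC=2
Step 11: PC=2 exec 'ADD C, 6'. After: A=9 B=9 C=30 D=0 ZF=0 PC=3
Step 12: PC=3 exec 'JMP 2'. After: A=9 B=9 C=30 D=0 ZF=0 PC=2
Step 13: PC=2 exec 'ADD C, 6'. After: A=9 B=9 C=36 D=0 ZF=0 PC=3
Step 14: PC=3 exec 'JMP 2'. After: A=9 B=9 C=36 D=0 ZF=0 PC=2
Step 15: PC=2 exec 'ADD C, 6'. After: A=9 B=9 C=42 D=0 ZF=0 PC=3
After 50 steps: not halted. PC revisits the same instructions with no path to HALT; will never halt.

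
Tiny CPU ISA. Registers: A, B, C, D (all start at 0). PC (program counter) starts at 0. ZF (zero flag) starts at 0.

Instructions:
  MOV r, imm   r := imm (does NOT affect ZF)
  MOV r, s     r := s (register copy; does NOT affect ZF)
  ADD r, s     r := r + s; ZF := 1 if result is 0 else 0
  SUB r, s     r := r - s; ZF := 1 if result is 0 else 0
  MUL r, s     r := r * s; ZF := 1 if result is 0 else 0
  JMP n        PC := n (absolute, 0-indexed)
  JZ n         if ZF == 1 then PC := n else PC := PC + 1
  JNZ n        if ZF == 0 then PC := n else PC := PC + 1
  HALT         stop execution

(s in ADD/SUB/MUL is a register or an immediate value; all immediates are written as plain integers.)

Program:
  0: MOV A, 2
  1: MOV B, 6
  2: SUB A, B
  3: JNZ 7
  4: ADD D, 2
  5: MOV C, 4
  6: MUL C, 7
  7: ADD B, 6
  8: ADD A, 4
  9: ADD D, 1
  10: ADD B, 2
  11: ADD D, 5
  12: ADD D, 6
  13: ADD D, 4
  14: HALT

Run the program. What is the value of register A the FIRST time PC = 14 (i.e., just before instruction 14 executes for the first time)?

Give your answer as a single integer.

Step 1: PC=0 exec 'MOV A, 2'. After: A=2 B=0 C=0 D=0 ZF=0 PC=1
Step 2: PC=1 exec 'MOV B, 6'. After: A=2 B=6 C=0 D=0 ZF=0 PC=2
Step 3: PC=2 exec 'SUB A, B'. After: A=-4 B=6 C=0 D=0 ZF=0 PC=3
Step 4: PC=3 exec 'JNZ 7'. After: A=-4 B=6 C=0 D=0 ZF=0 PC=7
Step 5: PC=7 exec 'ADD B, 6'. After: A=-4 B=12 C=0 D=0 ZF=0 PC=8
Step 6: PC=8 exec 'ADD A, 4'. After: A=0 B=12 C=0 D=0 ZF=1 PC=9
Step 7: PC=9 exec 'ADD D, 1'. After: A=0 B=12 C=0 D=1 ZF=0 PC=10
Step 8: PC=10 exec 'ADD B, 2'. After: A=0 B=14 C=0 D=1 ZF=0 PC=11
Step 9: PC=11 exec 'ADD D, 5'. After: A=0 B=14 C=0 D=6 ZF=0 PC=12
Step 10: PC=12 exec 'ADD D, 6'. After: A=0 B=14 C=0 D=12 ZF=0 PC=13
Step 11: PC=13 exec 'ADD D, 4'. After: A=0 B=14 C=0 D=16 ZF=0 PC=14
First time PC=14: A=0

0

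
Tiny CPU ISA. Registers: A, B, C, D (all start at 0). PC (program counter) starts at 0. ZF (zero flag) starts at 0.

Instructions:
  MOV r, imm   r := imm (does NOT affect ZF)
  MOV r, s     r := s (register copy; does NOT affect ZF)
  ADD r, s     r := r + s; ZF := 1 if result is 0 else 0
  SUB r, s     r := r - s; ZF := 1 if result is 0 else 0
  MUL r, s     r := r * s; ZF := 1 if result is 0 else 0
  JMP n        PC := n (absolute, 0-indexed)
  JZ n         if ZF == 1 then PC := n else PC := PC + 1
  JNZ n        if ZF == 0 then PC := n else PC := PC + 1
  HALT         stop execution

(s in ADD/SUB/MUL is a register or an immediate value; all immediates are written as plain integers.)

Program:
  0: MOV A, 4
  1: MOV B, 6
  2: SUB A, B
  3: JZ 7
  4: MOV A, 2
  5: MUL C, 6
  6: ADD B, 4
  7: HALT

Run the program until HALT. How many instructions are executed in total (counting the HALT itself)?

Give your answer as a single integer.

Step 1: PC=0 exec 'MOV A, 4'. After: A=4 B=0 C=0 D=0 ZF=0 PC=1
Step 2: PC=1 exec 'MOV B, 6'. After: A=4 B=6 C=0 D=0 ZF=0 PC=2
Step 3: PC=2 exec 'SUB A, B'. After: A=-2 B=6 C=0 D=0 ZF=0 PC=3
Step 4: PC=3 exec 'JZ 7'. After: A=-2 B=6 C=0 D=0 ZF=0 PC=4
Step 5: PC=4 exec 'MOV A, 2'. After: A=2 B=6 C=0 D=0 ZF=0 PC=5
Step 6: PC=5 exec 'MUL C, 6'. After: A=2 B=6 C=0 D=0 ZF=1 PC=6
Step 7: PC=6 exec 'ADD B, 4'. After: A=2 B=10 C=0 D=0 ZF=0 PC=7
Step 8: PC=7 exec 'HALT'. After: A=2 B=10 C=0 D=0 ZF=0 PC=7 HALTED
Total instructions executed: 8

Answer: 8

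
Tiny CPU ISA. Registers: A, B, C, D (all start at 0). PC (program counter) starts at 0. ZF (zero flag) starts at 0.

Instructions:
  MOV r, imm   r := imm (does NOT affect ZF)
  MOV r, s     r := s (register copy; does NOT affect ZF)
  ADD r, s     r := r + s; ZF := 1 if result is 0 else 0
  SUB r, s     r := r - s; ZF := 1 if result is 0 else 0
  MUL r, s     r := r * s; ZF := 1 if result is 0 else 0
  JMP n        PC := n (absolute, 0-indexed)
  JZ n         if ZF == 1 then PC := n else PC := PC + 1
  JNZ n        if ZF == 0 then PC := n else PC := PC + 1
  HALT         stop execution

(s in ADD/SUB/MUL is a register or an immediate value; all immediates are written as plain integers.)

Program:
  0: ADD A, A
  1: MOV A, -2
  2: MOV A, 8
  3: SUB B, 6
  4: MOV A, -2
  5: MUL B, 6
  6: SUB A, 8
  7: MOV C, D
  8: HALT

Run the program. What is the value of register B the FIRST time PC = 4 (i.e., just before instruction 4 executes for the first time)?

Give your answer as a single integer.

Step 1: PC=0 exec 'ADD A, A'. After: A=0 B=0 C=0 D=0 ZF=1 PC=1
Step 2: PC=1 exec 'MOV A, -2'. After: A=-2 B=0 C=0 D=0 ZF=1 PC=2
Step 3: PC=2 exec 'MOV A, 8'. After: A=8 B=0 C=0 D=0 ZF=1 PC=3
Step 4: PC=3 exec 'SUB B, 6'. After: A=8 B=-6 C=0 D=0 ZF=0 PC=4
First time PC=4: B=-6

-6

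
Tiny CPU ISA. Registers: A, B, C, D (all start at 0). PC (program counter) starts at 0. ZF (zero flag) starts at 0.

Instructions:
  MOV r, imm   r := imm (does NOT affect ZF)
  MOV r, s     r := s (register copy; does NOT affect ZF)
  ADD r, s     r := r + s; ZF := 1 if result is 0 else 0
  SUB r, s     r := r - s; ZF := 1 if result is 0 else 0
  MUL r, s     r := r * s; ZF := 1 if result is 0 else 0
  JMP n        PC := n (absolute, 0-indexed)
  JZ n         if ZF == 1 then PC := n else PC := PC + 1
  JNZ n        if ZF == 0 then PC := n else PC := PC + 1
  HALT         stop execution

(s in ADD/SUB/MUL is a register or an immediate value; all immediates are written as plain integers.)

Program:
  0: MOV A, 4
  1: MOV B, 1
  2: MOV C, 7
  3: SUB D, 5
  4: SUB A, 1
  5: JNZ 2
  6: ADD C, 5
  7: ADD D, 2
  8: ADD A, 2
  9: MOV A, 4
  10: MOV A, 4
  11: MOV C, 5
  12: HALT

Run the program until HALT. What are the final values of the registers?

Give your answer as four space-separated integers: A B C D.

Step 1: PC=0 exec 'MOV A, 4'. After: A=4 B=0 C=0 D=0 ZF=0 PC=1
Step 2: PC=1 exec 'MOV B, 1'. After: A=4 B=1 C=0 D=0 ZF=0 PC=2
Step 3: PC=2 exec 'MOV C, 7'. After: A=4 B=1 C=7 D=0 ZF=0 PC=3
Step 4: PC=3 exec 'SUB D, 5'. After: A=4 B=1 C=7 D=-5 ZF=0 PC=4
Step 5: PC=4 exec 'SUB A, 1'. After: A=3 B=1 C=7 D=-5 ZF=0 PC=5
Step 6: PC=5 exec 'JNZ 2'. After: A=3 B=1 C=7 D=-5 ZF=0 PC=2
Step 7: PC=2 exec 'MOV C, 7'. After: A=3 B=1 C=7 D=-5 ZF=0 PC=3
Step 8: PC=3 exec 'SUB D, 5'. After: A=3 B=1 C=7 D=-10 ZF=0 PC=4
Step 9: PC=4 exec 'SUB A, 1'. After: A=2 B=1 C=7 D=-10 ZF=0 PC=5
Step 10: PC=5 exec 'JNZ 2'. After: A=2 B=1 C=7 D=-10 ZF=0 PC=2
Step 11: PC=2 exec 'MOV C, 7'. After: A=2 B=1 C=7 D=-10 ZF=0 PC=3
Step 12: PC=3 exec 'SUB D, 5'. After: A=2 B=1 C=7 D=-15 ZF=0 PC=4
Step 13: PC=4 exec 'SUB A, 1'. After: A=1 B=1 C=7 D=-15 ZF=0 PC=5
Step 14: PC=5 exec 'JNZ 2'. After: A=1 B=1 C=7 D=-15 ZF=0 PC=2
Step 15: PC=2 exec 'MOV C, 7'. After: A=1 B=1 C=7 D=-15 ZF=0 PC=3
Step 16: PC=3 exec 'SUB D, 5'. After: A=1 B=1 C=7 D=-20 ZF=0 PC=4
Step 17: PC=4 exec 'SUB A, 1'. After: A=0 B=1 C=7 D=-20 ZF=1 PC=5
Step 18: PC=5 exec 'JNZ 2'. After: A=0 B=1 C=7 D=-20 ZF=1 PC=6
Step 19: PC=6 exec 'ADD C, 5'. After: A=0 B=1 C=12 D=-20 ZF=0 PC=7
Step 20: PC=7 exec 'ADD D, 2'. After: A=0 B=1 C=12 D=-18 ZF=0 PC=8
Step 21: PC=8 exec 'ADD A, 2'. After: A=2 B=1 C=12 D=-18 ZF=0 PC=9
Step 22: PC=9 exec 'MOV A, 4'. After: A=4 B=1 C=12 D=-18 ZF=0 PC=10
Step 23: PC=10 exec 'MOV A, 4'. After: A=4 B=1 C=12 D=-18 ZF=0 PC=11
Step 24: PC=11 exec 'MOV C, 5'. After: A=4 B=1 C=5 D=-18 ZF=0 PC=12
Step 25: PC=12 exec 'HALT'. After: A=4 B=1 C=5 D=-18 ZF=0 PC=12 HALTED

Answer: 4 1 5 -18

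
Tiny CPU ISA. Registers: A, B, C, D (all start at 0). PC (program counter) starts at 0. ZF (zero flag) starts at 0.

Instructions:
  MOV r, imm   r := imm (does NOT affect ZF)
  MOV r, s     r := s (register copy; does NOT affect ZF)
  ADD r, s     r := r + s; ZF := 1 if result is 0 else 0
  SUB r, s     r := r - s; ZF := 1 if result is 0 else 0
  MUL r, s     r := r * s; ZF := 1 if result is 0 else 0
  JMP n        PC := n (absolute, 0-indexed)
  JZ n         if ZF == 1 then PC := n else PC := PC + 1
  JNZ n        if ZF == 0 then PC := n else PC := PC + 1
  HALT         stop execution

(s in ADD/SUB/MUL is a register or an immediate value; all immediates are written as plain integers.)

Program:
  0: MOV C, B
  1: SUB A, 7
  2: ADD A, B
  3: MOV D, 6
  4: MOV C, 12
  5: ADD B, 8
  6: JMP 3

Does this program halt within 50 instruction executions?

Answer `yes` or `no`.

Answer: no

Derivation:
Step 1: PC=0 exec 'MOV C, B'. After: A=0 B=0 C=0 D=0 ZF=0 PC=1
Step 2: PC=1 exec 'SUB A, 7'. After: A=-7 B=0 C=0 D=0 ZF=0 PC=2
Step 3: PC=2 exec 'ADD A, B'. After: A=-7 B=0 C=0 D=0 ZF=0 PC=3
Step 4: PC=3 exec 'MOV D, 6'. After: A=-7 B=0 C=0 D=6 ZF=0 PC=4
Step 5: PC=4 exec 'MOV C, 12'. After: A=-7 B=0 C=12 D=6 ZF=0 PC=5
Step 6: PC=5 exec 'ADD B, 8'. After: A=-7 B=8 C=12 D=6 ZF=0 PC=6
Step 7: PC=6 exec 'JMP 3'. After: A=-7 B=8 C=12 D=6 ZF=0 PC=3
Step 8: PC=3 exec 'MOV D, 6'. After: A=-7 B=8 C=12 D=6 ZF=0 PC=4
Step 9: PC=4 exec 'MOV C, 12'. After: A=-7 B=8 C=12 D=6 ZF=0 PC=5
Step 10: PC=5 exec 'ADD B, 8'. After: A=-7 B=16 C=12 D=6 ZF=0 PC=6
Step 11: PC=6 exec 'JMP 3'. After: A=-7 B=16 C=12 D=6 ZF=0 PC=3
Step 12: PC=3 exec 'MOV D, 6'. After: A=-7 B=16 C=12 D=6 ZF=0 PC=4
Step 13: PC=4 exec 'MOV C, 12'. After: A=-7 B=16 C=12 D=6 ZF=0 PC=5
Step 14: PC=5 exec 'ADD B, 8'. After: A=-7 B=24 C=12 D=6 ZF=0 PC=6
Step 15: PC=6 exec 'JMP 3'. After: A=-7 B=24 C=12 D=6 ZF=0 PC=3
After 50 steps: not halted. PC revisits the same instructions with no path to HALT; will never halt.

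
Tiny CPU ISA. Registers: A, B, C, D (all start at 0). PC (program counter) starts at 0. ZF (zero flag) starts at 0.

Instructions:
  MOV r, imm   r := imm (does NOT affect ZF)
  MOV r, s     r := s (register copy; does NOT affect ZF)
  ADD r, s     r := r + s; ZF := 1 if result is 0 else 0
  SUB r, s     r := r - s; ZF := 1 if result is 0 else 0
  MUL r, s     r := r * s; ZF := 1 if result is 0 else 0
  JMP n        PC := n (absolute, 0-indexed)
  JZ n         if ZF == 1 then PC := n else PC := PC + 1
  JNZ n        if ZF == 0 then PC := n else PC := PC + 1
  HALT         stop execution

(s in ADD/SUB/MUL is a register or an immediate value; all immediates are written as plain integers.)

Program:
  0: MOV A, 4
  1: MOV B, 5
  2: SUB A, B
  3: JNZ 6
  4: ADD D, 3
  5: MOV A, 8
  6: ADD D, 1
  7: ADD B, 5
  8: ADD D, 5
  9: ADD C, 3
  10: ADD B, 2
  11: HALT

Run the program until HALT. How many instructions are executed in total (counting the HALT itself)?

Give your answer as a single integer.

Answer: 10

Derivation:
Step 1: PC=0 exec 'MOV A, 4'. After: A=4 B=0 C=0 D=0 ZF=0 PC=1
Step 2: PC=1 exec 'MOV B, 5'. After: A=4 B=5 C=0 D=0 ZF=0 PC=2
Step 3: PC=2 exec 'SUB A, B'. After: A=-1 B=5 C=0 D=0 ZF=0 PC=3
Step 4: PC=3 exec 'JNZ 6'. After: A=-1 B=5 C=0 D=0 ZF=0 PC=6
Step 5: PC=6 exec 'ADD D, 1'. After: A=-1 B=5 C=0 D=1 ZF=0 PC=7
Step 6: PC=7 exec 'ADD B, 5'. After: A=-1 B=10 C=0 D=1 ZF=0 PC=8
Step 7: PC=8 exec 'ADD D, 5'. After: A=-1 B=10 C=0 D=6 ZF=0 PC=9
Step 8: PC=9 exec 'ADD C, 3'. After: A=-1 B=10 C=3 D=6 ZF=0 PC=10
Step 9: PC=10 exec 'ADD B, 2'. After: A=-1 B=12 C=3 D=6 ZF=0 PC=11
Step 10: PC=11 exec 'HALT'. After: A=-1 B=12 C=3 D=6 ZF=0 PC=11 HALTED
Total instructions executed: 10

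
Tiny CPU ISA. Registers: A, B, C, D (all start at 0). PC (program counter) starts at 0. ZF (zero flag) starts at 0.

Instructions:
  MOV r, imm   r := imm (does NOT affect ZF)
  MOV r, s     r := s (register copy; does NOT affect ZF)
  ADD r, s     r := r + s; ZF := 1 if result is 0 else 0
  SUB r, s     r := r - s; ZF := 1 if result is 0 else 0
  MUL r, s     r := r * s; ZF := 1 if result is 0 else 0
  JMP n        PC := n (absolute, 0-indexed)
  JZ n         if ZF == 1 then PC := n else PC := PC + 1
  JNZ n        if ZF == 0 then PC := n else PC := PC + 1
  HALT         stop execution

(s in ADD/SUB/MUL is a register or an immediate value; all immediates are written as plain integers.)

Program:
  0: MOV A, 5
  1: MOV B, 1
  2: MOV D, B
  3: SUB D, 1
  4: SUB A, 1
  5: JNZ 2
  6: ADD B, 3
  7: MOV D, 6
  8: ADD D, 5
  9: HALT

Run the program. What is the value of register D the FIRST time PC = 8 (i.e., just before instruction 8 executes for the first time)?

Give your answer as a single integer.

Step 1: PC=0 exec 'MOV A, 5'. After: A=5 B=0 C=0 D=0 ZF=0 PC=1
Step 2: PC=1 exec 'MOV B, 1'. After: A=5 B=1 C=0 D=0 ZF=0 PC=2
Step 3: PC=2 exec 'MOV D, B'. After: A=5 B=1 C=0 D=1 ZF=0 PC=3
Step 4: PC=3 exec 'SUB D, 1'. After: A=5 B=1 C=0 D=0 ZF=1 PC=4
Step 5: PC=4 exec 'SUB A, 1'. After: A=4 B=1 C=0 D=0 ZF=0 PC=5
Step 6: PC=5 exec 'JNZ 2'. After: A=4 B=1 C=0 D=0 ZF=0 PC=2
Step 7: PC=2 exec 'MOV D, B'. After: A=4 B=1 C=0 D=1 ZF=0 PC=3
Step 8: PC=3 exec 'SUB D, 1'. After: A=4 B=1 C=0 D=0 ZF=1 PC=4
Step 9: PC=4 exec 'SUB A, 1'. After: A=3 B=1 C=0 D=0 ZF=0 PC=5
Step 10: PC=5 exec 'JNZ 2'. After: A=3 B=1 C=0 D=0 ZF=0 PC=2
Step 11: PC=2 exec 'MOV D, B'. After: A=3 B=1 C=0 D=1 ZF=0 PC=3
Step 12: PC=3 exec 'SUB D, 1'. After: A=3 B=1 C=0 D=0 ZF=1 PC=4
Step 13: PC=4 exec 'SUB A, 1'. After: A=2 B=1 C=0 D=0 ZF=0 PC=5
Step 14: PC=5 exec 'JNZ 2'. After: A=2 B=1 C=0 D=0 ZF=0 PC=2
Step 15: PC=2 exec 'MOV D, B'. After: A=2 B=1 C=0 D=1 ZF=0 PC=3
Step 16: PC=3 exec 'SUB D, 1'. After: A=2 B=1 C=0 D=0 ZF=1 PC=4
Step 17: PC=4 exec 'SUB A, 1'. After: A=1 B=1 C=0 D=0 ZF=0 PC=5
Step 18: PC=5 exec 'JNZ 2'. After: A=1 B=1 C=0 D=0 ZF=0 PC=2
Step 19: PC=2 exec 'MOV D, B'. After: A=1 B=1 C=0 D=1 ZF=0 PC=3
Step 20: PC=3 exec 'SUB D, 1'. After: A=1 B=1 C=0 D=0 ZF=1 PC=4
Step 21: PC=4 exec 'SUB A, 1'. After: A=0 B=1 C=0 D=0 ZF=1 PC=5
Step 22: PC=5 exec 'JNZ 2'. After: A=0 B=1 C=0 D=0 ZF=1 PC=6
Step 23: PC=6 exec 'ADD B, 3'. After: A=0 B=4 C=0 D=0 ZF=0 PC=7
Step 24: PC=7 exec 'MOV D, 6'. After: A=0 B=4 C=0 D=6 ZF=0 PC=8
First time PC=8: D=6

6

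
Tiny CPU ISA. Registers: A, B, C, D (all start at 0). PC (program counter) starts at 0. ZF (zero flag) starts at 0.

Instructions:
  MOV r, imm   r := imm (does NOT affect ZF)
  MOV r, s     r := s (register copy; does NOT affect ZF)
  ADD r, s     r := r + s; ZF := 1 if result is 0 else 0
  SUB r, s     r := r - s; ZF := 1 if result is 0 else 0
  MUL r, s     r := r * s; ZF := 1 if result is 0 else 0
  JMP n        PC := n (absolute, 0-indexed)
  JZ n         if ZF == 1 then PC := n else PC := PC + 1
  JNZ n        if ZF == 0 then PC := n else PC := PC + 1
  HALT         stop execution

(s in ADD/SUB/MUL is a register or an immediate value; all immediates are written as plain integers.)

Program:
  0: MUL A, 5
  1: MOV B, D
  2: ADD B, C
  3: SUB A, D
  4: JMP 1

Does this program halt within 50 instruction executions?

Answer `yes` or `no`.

Answer: no

Derivation:
Step 1: PC=0 exec 'MUL A, 5'. After: A=0 B=0 C=0 D=0 ZF=1 PC=1
Step 2: PC=1 exec 'MOV B, D'. After: A=0 B=0 C=0 D=0 ZF=1 PC=2
Step 3: PC=2 exec 'ADD B, C'. After: A=0 B=0 C=0 D=0 ZF=1 PC=3
Step 4: PC=3 exec 'SUB A, D'. After: A=0 B=0 C=0 D=0 ZF=1 PC=4
Step 5: PC=4 exec 'JMP 1'. After: A=0 B=0 C=0 D=0 ZF=1 PC=1
State after step 5 equals state after step 1: the program is in a cycle of length 4 and will never halt.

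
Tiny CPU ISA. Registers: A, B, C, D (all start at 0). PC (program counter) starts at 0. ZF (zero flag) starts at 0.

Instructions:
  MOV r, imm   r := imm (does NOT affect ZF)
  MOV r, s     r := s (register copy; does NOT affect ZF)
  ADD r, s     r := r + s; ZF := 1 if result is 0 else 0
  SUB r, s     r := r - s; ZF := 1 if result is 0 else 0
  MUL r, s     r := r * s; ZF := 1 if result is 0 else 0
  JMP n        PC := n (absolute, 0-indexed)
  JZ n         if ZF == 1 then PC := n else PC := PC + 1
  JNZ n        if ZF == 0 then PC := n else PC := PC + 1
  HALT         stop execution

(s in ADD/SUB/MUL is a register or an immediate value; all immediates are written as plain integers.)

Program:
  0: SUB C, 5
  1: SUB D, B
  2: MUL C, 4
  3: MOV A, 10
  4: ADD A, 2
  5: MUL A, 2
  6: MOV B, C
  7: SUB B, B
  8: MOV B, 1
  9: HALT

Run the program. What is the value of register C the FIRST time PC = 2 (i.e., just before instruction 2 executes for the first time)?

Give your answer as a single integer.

Step 1: PC=0 exec 'SUB C, 5'. After: A=0 B=0 C=-5 D=0 ZF=0 PC=1
Step 2: PC=1 exec 'SUB D, B'. After: A=0 B=0 C=-5 D=0 ZF=1 PC=2
First time PC=2: C=-5

-5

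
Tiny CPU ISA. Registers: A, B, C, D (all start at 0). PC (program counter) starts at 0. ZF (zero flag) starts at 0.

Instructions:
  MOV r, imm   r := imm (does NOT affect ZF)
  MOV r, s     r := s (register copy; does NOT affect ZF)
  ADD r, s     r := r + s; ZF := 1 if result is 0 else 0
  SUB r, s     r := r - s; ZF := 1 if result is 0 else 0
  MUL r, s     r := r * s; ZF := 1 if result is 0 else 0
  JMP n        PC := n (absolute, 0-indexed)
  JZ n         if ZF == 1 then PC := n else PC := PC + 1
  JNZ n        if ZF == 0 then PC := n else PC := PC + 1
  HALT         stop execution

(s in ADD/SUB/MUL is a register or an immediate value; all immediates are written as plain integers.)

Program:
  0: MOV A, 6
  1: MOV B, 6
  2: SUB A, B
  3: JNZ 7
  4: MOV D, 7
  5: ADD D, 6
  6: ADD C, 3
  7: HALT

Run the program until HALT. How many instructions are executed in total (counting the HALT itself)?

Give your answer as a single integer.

Answer: 8

Derivation:
Step 1: PC=0 exec 'MOV A, 6'. After: A=6 B=0 C=0 D=0 ZF=0 PC=1
Step 2: PC=1 exec 'MOV B, 6'. After: A=6 B=6 C=0 D=0 ZF=0 PC=2
Step 3: PC=2 exec 'SUB A, B'. After: A=0 B=6 C=0 D=0 ZF=1 PC=3
Step 4: PC=3 exec 'JNZ 7'. After: A=0 B=6 C=0 D=0 ZF=1 PC=4
Step 5: PC=4 exec 'MOV D, 7'. After: A=0 B=6 C=0 D=7 ZF=1 PC=5
Step 6: PC=5 exec 'ADD D, 6'. After: A=0 B=6 C=0 D=13 ZF=0 PC=6
Step 7: PC=6 exec 'ADD C, 3'. After: A=0 B=6 C=3 D=13 ZF=0 PC=7
Step 8: PC=7 exec 'HALT'. After: A=0 B=6 C=3 D=13 ZF=0 PC=7 HALTED
Total instructions executed: 8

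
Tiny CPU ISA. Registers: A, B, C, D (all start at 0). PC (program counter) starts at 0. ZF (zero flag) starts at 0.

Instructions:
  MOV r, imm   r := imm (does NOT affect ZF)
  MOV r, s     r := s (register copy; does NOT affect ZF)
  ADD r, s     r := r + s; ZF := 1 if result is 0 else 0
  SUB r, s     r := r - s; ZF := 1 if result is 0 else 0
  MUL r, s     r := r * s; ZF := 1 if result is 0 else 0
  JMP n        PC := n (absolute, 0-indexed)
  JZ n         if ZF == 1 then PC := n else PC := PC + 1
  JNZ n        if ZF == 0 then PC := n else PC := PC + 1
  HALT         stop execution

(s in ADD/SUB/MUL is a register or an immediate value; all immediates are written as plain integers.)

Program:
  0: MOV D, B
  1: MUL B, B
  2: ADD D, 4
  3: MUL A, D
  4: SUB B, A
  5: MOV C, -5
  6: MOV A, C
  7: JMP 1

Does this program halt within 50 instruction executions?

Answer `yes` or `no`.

Step 1: PC=0 exec 'MOV D, B'. After: A=0 B=0 C=0 D=0 ZF=0 PC=1
Step 2: PC=1 exec 'MUL B, B'. After: A=0 B=0 C=0 D=0 ZF=1 PC=2
Step 3: PC=2 exec 'ADD D, 4'. After: A=0 B=0 C=0 D=4 ZF=0 PC=3
Step 4: PC=3 exec 'MUL A, D'. After: A=0 B=0 C=0 D=4 ZF=1 PC=4
Step 5: PC=4 exec 'SUB B, A'. After: A=0 B=0 C=0 D=4 ZF=1 PC=5
Step 6: PC=5 exec 'MOV C, -5'. After: A=0 B=0 C=-5 D=4 ZF=1 PC=6
Step 7: PC=6 exec 'MOV A, C'. After: A=-5 B=0 C=-5 D=4 ZF=1 PC=7
Step 8: PC=7 exec 'JMP 1'. After: A=-5 B=0 C=-5 D=4 ZF=1 PC=1
Step 9: PC=1 exec 'MUL B, B'. After: A=-5 B=0 C=-5 D=4 ZF=1 PC=2
Step 10: PC=2 exec 'ADD D, 4'. After: A=-5 B=0 C=-5 D=8 ZF=0 PC=3
Step 11: PC=3 exec 'MUL A, D'. After: A=-40 B=0 C=-5 D=8 ZF=0 PC=4
Step 12: PC=4 exec 'SUB B, A'. After: A=-40 B=40 C=-5 D=8 ZF=0 PC=5
Step 13: PC=5 exec 'MOV C, -5'. After: A=-40 B=40 C=-5 D=8 ZF=0 PC=6
Step 14: PC=6 exec 'MOV A, C'. After: A=-5 B=40 C=-5 D=8 ZF=0 PC=7
Step 15: PC=7 exec 'JMP 1'. After: A=-5 B=40 C=-5 D=8 ZF=0 PC=1
After 50 steps: not halted. PC revisits the same instructions with no path to HALT; will never halt.

Answer: no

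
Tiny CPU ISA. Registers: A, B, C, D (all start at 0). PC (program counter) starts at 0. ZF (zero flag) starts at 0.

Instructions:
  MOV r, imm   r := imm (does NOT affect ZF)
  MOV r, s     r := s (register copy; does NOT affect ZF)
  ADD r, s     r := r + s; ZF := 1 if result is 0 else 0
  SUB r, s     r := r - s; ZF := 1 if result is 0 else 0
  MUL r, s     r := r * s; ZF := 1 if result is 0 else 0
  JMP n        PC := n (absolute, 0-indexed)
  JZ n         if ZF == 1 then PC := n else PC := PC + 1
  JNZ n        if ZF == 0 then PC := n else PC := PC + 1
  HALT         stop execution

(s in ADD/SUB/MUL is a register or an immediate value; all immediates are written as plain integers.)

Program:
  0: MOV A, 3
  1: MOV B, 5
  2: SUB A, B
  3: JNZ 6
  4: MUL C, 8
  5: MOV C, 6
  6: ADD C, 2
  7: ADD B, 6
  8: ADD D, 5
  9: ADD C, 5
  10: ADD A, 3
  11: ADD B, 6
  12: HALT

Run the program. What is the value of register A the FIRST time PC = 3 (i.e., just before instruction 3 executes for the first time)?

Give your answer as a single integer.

Step 1: PC=0 exec 'MOV A, 3'. After: A=3 B=0 C=0 D=0 ZF=0 PC=1
Step 2: PC=1 exec 'MOV B, 5'. After: A=3 B=5 C=0 D=0 ZF=0 PC=2
Step 3: PC=2 exec 'SUB A, B'. After: A=-2 B=5 C=0 D=0 ZF=0 PC=3
First time PC=3: A=-2

-2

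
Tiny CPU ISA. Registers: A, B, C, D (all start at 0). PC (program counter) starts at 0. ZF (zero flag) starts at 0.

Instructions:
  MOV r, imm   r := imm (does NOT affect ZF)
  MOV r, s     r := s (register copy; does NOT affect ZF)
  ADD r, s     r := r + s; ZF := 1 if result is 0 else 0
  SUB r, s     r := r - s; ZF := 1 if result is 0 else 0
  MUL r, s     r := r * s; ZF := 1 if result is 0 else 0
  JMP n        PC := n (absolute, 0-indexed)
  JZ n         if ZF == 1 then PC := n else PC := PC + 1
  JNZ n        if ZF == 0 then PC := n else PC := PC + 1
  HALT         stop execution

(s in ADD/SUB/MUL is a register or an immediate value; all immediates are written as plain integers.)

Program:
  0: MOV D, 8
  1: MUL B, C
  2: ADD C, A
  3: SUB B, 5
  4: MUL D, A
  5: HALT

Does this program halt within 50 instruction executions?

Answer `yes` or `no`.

Answer: yes

Derivation:
Step 1: PC=0 exec 'MOV D, 8'. After: A=0 B=0 C=0 D=8 ZF=0 PC=1
Step 2: PC=1 exec 'MUL B, C'. After: A=0 B=0 C=0 D=8 ZF=1 PC=2
Step 3: PC=2 exec 'ADD C, A'. After: A=0 B=0 C=0 D=8 ZF=1 PC=3
Step 4: PC=3 exec 'SUB B, 5'. After: A=0 B=-5 C=0 D=8 ZF=0 PC=4
Step 5: PC=4 exec 'MUL D, A'. After: A=0 B=-5 C=0 D=0 ZF=1 PC=5
Step 6: PC=5 exec 'HALT'. After: A=0 B=-5 C=0 D=0 ZF=1 PC=5 HALTED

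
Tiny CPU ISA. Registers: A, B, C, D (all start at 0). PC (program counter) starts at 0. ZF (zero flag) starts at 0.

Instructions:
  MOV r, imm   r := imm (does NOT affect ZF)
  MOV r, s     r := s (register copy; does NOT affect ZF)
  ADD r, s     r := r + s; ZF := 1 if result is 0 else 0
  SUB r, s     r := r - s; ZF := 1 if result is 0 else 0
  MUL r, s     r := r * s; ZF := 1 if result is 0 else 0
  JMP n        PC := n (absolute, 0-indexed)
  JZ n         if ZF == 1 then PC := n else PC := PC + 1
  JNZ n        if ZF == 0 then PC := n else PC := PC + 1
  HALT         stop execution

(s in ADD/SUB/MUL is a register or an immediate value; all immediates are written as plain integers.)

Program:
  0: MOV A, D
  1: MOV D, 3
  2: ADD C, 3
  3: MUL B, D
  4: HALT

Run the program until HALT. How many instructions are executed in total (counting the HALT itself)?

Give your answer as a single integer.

Step 1: PC=0 exec 'MOV A, D'. After: A=0 B=0 C=0 D=0 ZF=0 PC=1
Step 2: PC=1 exec 'MOV D, 3'. After: A=0 B=0 C=0 D=3 ZF=0 PC=2
Step 3: PC=2 exec 'ADD C, 3'. After: A=0 B=0 C=3 D=3 ZF=0 PC=3
Step 4: PC=3 exec 'MUL B, D'. After: A=0 B=0 C=3 D=3 ZF=1 PC=4
Step 5: PC=4 exec 'HALT'. After: A=0 B=0 C=3 D=3 ZF=1 PC=4 HALTED
Total instructions executed: 5

Answer: 5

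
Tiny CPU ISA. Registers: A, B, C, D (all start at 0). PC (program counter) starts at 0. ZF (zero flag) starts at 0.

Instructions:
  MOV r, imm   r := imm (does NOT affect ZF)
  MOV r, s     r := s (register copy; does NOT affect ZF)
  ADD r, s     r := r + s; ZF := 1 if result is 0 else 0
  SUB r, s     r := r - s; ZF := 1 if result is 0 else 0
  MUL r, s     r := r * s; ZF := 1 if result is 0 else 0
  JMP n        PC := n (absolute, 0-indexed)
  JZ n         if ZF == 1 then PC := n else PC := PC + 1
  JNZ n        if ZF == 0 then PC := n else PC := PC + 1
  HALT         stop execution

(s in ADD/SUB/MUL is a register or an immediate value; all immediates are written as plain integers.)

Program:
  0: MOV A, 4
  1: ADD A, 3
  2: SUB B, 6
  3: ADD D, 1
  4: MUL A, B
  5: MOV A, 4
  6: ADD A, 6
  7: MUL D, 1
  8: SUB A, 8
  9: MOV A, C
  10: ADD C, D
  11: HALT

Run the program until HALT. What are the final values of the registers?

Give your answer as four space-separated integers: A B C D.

Answer: 0 -6 1 1

Derivation:
Step 1: PC=0 exec 'MOV A, 4'. After: A=4 B=0 C=0 D=0 ZF=0 PC=1
Step 2: PC=1 exec 'ADD A, 3'. After: A=7 B=0 C=0 D=0 ZF=0 PC=2
Step 3: PC=2 exec 'SUB B, 6'. After: A=7 B=-6 C=0 D=0 ZF=0 PC=3
Step 4: PC=3 exec 'ADD D, 1'. After: A=7 B=-6 C=0 D=1 ZF=0 PC=4
Step 5: PC=4 exec 'MUL A, B'. After: A=-42 B=-6 C=0 D=1 ZF=0 PC=5
Step 6: PC=5 exec 'MOV A, 4'. After: A=4 B=-6 C=0 D=1 ZF=0 PC=6
Step 7: PC=6 exec 'ADD A, 6'. After: A=10 B=-6 C=0 D=1 ZF=0 PC=7
Step 8: PC=7 exec 'MUL D, 1'. After: A=10 B=-6 C=0 D=1 ZF=0 PC=8
Step 9: PC=8 exec 'SUB A, 8'. After: A=2 B=-6 C=0 D=1 ZF=0 PC=9
Step 10: PC=9 exec 'MOV A, C'. After: A=0 B=-6 C=0 D=1 ZF=0 PC=10
Step 11: PC=10 exec 'ADD C, D'. After: A=0 B=-6 C=1 D=1 ZF=0 PC=11
Step 12: PC=11 exec 'HALT'. After: A=0 B=-6 C=1 D=1 ZF=0 PC=11 HALTED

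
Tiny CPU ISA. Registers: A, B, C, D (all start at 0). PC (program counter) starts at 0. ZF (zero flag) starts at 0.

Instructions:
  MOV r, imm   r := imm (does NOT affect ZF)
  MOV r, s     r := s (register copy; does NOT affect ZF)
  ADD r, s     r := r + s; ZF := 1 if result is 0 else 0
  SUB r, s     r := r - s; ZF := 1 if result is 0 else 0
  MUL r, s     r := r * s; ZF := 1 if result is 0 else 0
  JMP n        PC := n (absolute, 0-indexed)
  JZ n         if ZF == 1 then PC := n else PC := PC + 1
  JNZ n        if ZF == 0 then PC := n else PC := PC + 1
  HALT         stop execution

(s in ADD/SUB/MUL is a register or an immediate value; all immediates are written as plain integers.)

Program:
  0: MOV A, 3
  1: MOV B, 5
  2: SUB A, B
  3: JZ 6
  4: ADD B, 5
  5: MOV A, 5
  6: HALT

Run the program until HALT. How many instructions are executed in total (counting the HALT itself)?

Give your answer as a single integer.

Answer: 7

Derivation:
Step 1: PC=0 exec 'MOV A, 3'. After: A=3 B=0 C=0 D=0 ZF=0 PC=1
Step 2: PC=1 exec 'MOV B, 5'. After: A=3 B=5 C=0 D=0 ZF=0 PC=2
Step 3: PC=2 exec 'SUB A, B'. After: A=-2 B=5 C=0 D=0 ZF=0 PC=3
Step 4: PC=3 exec 'JZ 6'. After: A=-2 B=5 C=0 D=0 ZF=0 PC=4
Step 5: PC=4 exec 'ADD B, 5'. After: A=-2 B=10 C=0 D=0 ZF=0 PC=5
Step 6: PC=5 exec 'MOV A, 5'. After: A=5 B=10 C=0 D=0 ZF=0 PC=6
Step 7: PC=6 exec 'HALT'. After: A=5 B=10 C=0 D=0 ZF=0 PC=6 HALTED
Total instructions executed: 7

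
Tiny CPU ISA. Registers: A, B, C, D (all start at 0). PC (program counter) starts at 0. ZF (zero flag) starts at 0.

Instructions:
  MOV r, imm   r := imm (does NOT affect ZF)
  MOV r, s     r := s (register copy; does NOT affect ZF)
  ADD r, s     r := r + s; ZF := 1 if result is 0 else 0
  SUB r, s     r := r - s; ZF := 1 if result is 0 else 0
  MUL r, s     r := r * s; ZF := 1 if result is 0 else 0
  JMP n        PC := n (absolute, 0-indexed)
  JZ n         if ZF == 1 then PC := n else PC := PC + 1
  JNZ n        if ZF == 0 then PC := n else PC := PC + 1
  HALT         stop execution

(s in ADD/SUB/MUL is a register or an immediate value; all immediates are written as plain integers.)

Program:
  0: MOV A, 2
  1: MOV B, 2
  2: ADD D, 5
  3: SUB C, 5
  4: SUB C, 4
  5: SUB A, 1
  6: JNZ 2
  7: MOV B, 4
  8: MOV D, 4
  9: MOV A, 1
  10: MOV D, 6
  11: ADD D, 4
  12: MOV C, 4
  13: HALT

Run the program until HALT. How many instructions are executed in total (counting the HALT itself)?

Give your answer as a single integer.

Step 1: PC=0 exec 'MOV A, 2'. After: A=2 B=0 C=0 D=0 ZF=0 PC=1
Step 2: PC=1 exec 'MOV B, 2'. After: A=2 B=2 C=0 D=0 ZF=0 PC=2
Step 3: PC=2 exec 'ADD D, 5'. After: A=2 B=2 C=0 D=5 ZF=0 PC=3
Step 4: PC=3 exec 'SUB C, 5'. After: A=2 B=2 C=-5 D=5 ZF=0 PC=4
Step 5: PC=4 exec 'SUB C, 4'. After: A=2 B=2 C=-9 D=5 ZF=0 PC=5
Step 6: PC=5 exec 'SUB A, 1'. After: A=1 B=2 C=-9 D=5 ZF=0 PC=6
Step 7: PC=6 exec 'JNZ 2'. After: A=1 B=2 C=-9 D=5 ZF=0 PC=2
Step 8: PC=2 exec 'ADD D, 5'. After: A=1 B=2 C=-9 D=10 ZF=0 PC=3
Step 9: PC=3 exec 'SUB C, 5'. After: A=1 B=2 C=-14 D=10 ZF=0 PC=4
Step 10: PC=4 exec 'SUB C, 4'. After: A=1 B=2 C=-18 D=10 ZF=0 PC=5
Step 11: PC=5 exec 'SUB A, 1'. After: A=0 B=2 C=-18 D=10 ZF=1 PC=6
Step 12: PC=6 exec 'JNZ 2'. After: A=0 B=2 C=-18 D=10 ZF=1 PC=7
Step 13: PC=7 exec 'MOV B, 4'. After: A=0 B=4 C=-18 D=10 ZF=1 PC=8
Step 14: PC=8 exec 'MOV D, 4'. After: A=0 B=4 C=-18 D=4 ZF=1 PC=9
Step 15: PC=9 exec 'MOV A, 1'. After: A=1 B=4 C=-18 D=4 ZF=1 PC=10
Step 16: PC=10 exec 'MOV D, 6'. After: A=1 B=4 C=-18 D=6 ZF=1 PC=11
Step 17: PC=11 exec 'ADD D, 4'. After: A=1 B=4 C=-18 D=10 ZF=0 PC=12
Step 18: PC=12 exec 'MOV C, 4'. After: A=1 B=4 C=4 D=10 ZF=0 PC=13
Step 19: PC=13 exec 'HALT'. After: A=1 B=4 C=4 D=10 ZF=0 PC=13 HALTED
Total instructions executed: 19

Answer: 19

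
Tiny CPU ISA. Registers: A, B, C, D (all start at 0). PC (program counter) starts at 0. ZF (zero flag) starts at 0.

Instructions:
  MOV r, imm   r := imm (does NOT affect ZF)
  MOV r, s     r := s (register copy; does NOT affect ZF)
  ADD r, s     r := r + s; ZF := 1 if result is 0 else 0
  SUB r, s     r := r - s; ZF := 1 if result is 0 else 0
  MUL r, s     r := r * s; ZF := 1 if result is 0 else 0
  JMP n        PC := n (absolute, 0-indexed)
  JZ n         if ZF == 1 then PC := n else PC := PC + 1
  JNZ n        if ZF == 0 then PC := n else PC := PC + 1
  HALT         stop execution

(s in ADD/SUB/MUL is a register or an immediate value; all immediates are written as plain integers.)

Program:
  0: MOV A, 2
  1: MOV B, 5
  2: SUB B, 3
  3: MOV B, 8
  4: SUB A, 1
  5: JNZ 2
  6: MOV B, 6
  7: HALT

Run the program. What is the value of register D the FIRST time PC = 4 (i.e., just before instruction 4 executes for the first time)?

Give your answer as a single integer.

Step 1: PC=0 exec 'MOV A, 2'. After: A=2 B=0 C=0 D=0 ZF=0 PC=1
Step 2: PC=1 exec 'MOV B, 5'. After: A=2 B=5 C=0 D=0 ZF=0 PC=2
Step 3: PC=2 exec 'SUB B, 3'. After: A=2 B=2 C=0 D=0 ZF=0 PC=3
Step 4: PC=3 exec 'MOV B, 8'. After: A=2 B=8 C=0 D=0 ZF=0 PC=4
First time PC=4: D=0

0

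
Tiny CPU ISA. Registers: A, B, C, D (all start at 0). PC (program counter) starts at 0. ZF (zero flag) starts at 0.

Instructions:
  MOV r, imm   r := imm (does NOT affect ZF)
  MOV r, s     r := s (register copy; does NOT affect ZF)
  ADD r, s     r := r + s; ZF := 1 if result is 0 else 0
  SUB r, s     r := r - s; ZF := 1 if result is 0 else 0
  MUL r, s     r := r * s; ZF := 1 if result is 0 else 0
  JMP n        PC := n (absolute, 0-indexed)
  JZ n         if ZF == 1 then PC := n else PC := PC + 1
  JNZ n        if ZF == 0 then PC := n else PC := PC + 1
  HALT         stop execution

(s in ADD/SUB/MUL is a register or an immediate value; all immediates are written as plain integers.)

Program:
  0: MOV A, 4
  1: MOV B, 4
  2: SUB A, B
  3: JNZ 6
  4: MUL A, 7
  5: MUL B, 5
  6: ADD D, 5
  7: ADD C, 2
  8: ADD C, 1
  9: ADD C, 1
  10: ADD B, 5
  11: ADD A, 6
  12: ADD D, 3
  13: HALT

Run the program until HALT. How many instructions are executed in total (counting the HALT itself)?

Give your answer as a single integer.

Answer: 14

Derivation:
Step 1: PC=0 exec 'MOV A, 4'. After: A=4 B=0 C=0 D=0 ZF=0 PC=1
Step 2: PC=1 exec 'MOV B, 4'. After: A=4 B=4 C=0 D=0 ZF=0 PC=2
Step 3: PC=2 exec 'SUB A, B'. After: A=0 B=4 C=0 D=0 ZF=1 PC=3
Step 4: PC=3 exec 'JNZ 6'. After: A=0 B=4 C=0 D=0 ZF=1 PC=4
Step 5: PC=4 exec 'MUL A, 7'. After: A=0 B=4 C=0 D=0 ZF=1 PC=5
Step 6: PC=5 exec 'MUL B, 5'. After: A=0 B=20 C=0 D=0 ZF=0 PC=6
Step 7: PC=6 exec 'ADD D, 5'. After: A=0 B=20 C=0 D=5 ZF=0 PC=7
Step 8: PC=7 exec 'ADD C, 2'. After: A=0 B=20 C=2 D=5 ZF=0 PC=8
Step 9: PC=8 exec 'ADD C, 1'. After: A=0 B=20 C=3 D=5 ZF=0 PC=9
Step 10: PC=9 exec 'ADD C, 1'. After: A=0 B=20 C=4 D=5 ZF=0 PC=10
Step 11: PC=10 exec 'ADD B, 5'. After: A=0 B=25 C=4 D=5 ZF=0 PC=11
Step 12: PC=11 exec 'ADD A, 6'. After: A=6 B=25 C=4 D=5 ZF=0 PC=12
Step 13: PC=12 exec 'ADD D, 3'. After: A=6 B=25 C=4 D=8 ZF=0 PC=13
Step 14: PC=13 exec 'HALT'. After: A=6 B=25 C=4 D=8 ZF=0 PC=13 HALTED
Total instructions executed: 14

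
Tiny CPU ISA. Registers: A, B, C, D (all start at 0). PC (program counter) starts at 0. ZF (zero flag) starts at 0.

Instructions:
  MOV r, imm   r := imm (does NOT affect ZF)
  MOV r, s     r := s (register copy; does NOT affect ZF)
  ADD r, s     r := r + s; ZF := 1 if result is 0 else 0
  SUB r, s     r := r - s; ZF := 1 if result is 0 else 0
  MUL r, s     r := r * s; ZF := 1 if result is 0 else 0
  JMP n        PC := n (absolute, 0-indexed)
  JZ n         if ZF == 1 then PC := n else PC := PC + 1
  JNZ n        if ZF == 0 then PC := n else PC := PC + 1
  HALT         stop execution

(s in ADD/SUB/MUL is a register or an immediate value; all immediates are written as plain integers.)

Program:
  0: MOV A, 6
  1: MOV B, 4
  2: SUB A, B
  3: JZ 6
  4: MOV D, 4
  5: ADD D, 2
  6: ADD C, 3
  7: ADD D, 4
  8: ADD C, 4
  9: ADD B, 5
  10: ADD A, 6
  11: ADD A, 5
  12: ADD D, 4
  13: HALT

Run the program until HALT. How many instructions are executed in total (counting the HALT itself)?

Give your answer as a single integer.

Step 1: PC=0 exec 'MOV A, 6'. After: A=6 B=0 C=0 D=0 ZF=0 PC=1
Step 2: PC=1 exec 'MOV B, 4'. After: A=6 B=4 C=0 D=0 ZF=0 PC=2
Step 3: PC=2 exec 'SUB A, B'. After: A=2 B=4 C=0 D=0 ZF=0 PC=3
Step 4: PC=3 exec 'JZ 6'. After: A=2 B=4 C=0 D=0 ZF=0 PC=4
Step 5: PC=4 exec 'MOV D, 4'. After: A=2 B=4 C=0 D=4 ZF=0 PC=5
Step 6: PC=5 exec 'ADD D, 2'. After: A=2 B=4 C=0 D=6 ZF=0 PC=6
Step 7: PC=6 exec 'ADD C, 3'. After: A=2 B=4 C=3 D=6 ZF=0 PC=7
Step 8: PC=7 exec 'ADD D, 4'. After: A=2 B=4 C=3 D=10 ZF=0 PC=8
Step 9: PC=8 exec 'ADD C, 4'. After: A=2 B=4 C=7 D=10 ZF=0 PC=9
Step 10: PC=9 exec 'ADD B, 5'. After: A=2 B=9 C=7 D=10 ZF=0 PC=10
Step 11: PC=10 exec 'ADD A, 6'. After: A=8 B=9 C=7 D=10 ZF=0 PC=11
Step 12: PC=11 exec 'ADD A, 5'. After: A=13 B=9 C=7 D=10 ZF=0 PC=12
Step 13: PC=12 exec 'ADD D, 4'. After: A=13 B=9 C=7 D=14 ZF=0 PC=13
Step 14: PC=13 exec 'HALT'. After: A=13 B=9 C=7 D=14 ZF=0 PC=13 HALTED
Total instructions executed: 14

Answer: 14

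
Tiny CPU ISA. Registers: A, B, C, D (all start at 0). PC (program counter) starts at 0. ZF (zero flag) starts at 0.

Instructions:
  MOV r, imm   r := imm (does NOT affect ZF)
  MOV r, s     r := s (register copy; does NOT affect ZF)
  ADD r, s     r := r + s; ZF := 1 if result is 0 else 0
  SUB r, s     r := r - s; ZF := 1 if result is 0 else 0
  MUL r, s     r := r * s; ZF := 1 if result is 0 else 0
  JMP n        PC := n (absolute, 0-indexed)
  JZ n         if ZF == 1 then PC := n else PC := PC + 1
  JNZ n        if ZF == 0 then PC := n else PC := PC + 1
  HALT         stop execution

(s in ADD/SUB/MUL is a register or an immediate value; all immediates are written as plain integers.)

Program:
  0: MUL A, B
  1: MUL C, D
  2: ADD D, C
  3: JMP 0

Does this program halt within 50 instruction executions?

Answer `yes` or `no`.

Step 1: PC=0 exec 'MUL A, B'. After: A=0 B=0 C=0 D=0 ZF=1 PC=1
Step 2: PC=1 exec 'MUL C, D'. After: A=0 B=0 C=0 D=0 ZF=1 PC=2
Step 3: PC=2 exec 'ADD D, C'. After: A=0 B=0 C=0 D=0 ZF=1 PC=3
Step 4: PC=3 exec 'JMP 0'. After: A=0 B=0 C=0 D=0 ZF=1 PC=0
Step 5: PC=0 exec 'MUL A, B'. After: A=0 B=0 C=0 D=0 ZF=1 PC=1
State after step 5 equals state after step 1: the program is in a cycle of length 4 and will never halt.

Answer: no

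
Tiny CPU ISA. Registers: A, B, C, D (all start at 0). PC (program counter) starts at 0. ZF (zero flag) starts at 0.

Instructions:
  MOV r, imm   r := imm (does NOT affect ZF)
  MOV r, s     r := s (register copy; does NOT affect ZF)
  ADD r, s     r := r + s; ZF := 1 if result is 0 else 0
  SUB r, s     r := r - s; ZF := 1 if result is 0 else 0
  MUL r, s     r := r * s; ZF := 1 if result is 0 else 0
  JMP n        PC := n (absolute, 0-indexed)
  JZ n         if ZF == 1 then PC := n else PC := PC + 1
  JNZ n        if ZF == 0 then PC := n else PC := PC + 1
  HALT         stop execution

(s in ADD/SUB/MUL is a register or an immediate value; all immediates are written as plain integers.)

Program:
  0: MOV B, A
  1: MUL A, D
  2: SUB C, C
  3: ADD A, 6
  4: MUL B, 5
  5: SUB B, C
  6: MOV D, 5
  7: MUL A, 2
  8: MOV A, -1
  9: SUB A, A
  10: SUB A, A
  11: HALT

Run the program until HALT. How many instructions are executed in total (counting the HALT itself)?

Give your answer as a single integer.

Answer: 12

Derivation:
Step 1: PC=0 exec 'MOV B, A'. After: A=0 B=0 C=0 D=0 ZF=0 PC=1
Step 2: PC=1 exec 'MUL A, D'. After: A=0 B=0 C=0 D=0 ZF=1 PC=2
Step 3: PC=2 exec 'SUB C, C'. After: A=0 B=0 C=0 D=0 ZF=1 PC=3
Step 4: PC=3 exec 'ADD A, 6'. After: A=6 B=0 C=0 D=0 ZF=0 PC=4
Step 5: PC=4 exec 'MUL B, 5'. After: A=6 B=0 C=0 D=0 ZF=1 PC=5
Step 6: PC=5 exec 'SUB B, C'. After: A=6 B=0 C=0 D=0 ZF=1 PC=6
Step 7: PC=6 exec 'MOV D, 5'. After: A=6 B=0 C=0 D=5 ZF=1 PC=7
Step 8: PC=7 exec 'MUL A, 2'. After: A=12 B=0 C=0 D=5 ZF=0 PC=8
Step 9: PC=8 exec 'MOV A, -1'. After: A=-1 B=0 C=0 D=5 ZF=0 PC=9
Step 10: PC=9 exec 'SUB A, A'. After: A=0 B=0 C=0 D=5 ZF=1 PC=10
Step 11: PC=10 exec 'SUB A, A'. After: A=0 B=0 C=0 D=5 ZF=1 PC=11
Step 12: PC=11 exec 'HALT'. After: A=0 B=0 C=0 D=5 ZF=1 PC=11 HALTED
Total instructions executed: 12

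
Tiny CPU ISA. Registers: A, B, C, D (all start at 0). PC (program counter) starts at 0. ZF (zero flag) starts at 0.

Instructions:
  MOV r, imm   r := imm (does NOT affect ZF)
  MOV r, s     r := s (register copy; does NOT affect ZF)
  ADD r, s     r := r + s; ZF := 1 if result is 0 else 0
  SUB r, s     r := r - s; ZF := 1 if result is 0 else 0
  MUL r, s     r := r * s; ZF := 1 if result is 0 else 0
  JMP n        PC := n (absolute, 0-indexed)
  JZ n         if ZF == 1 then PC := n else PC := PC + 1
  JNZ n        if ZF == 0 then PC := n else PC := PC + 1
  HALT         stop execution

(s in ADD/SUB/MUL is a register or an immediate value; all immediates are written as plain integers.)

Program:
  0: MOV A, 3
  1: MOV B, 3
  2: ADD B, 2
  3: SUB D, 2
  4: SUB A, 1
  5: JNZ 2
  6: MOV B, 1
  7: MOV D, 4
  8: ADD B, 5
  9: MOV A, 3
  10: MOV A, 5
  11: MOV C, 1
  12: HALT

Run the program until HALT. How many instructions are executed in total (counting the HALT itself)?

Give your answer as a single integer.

Step 1: PC=0 exec 'MOV A, 3'. After: A=3 B=0 C=0 D=0 ZF=0 PC=1
Step 2: PC=1 exec 'MOV B, 3'. After: A=3 B=3 C=0 D=0 ZF=0 PC=2
Step 3: PC=2 exec 'ADD B, 2'. After: A=3 B=5 C=0 D=0 ZF=0 PC=3
Step 4: PC=3 exec 'SUB D, 2'. After: A=3 B=5 C=0 D=-2 ZF=0 PC=4
Step 5: PC=4 exec 'SUB A, 1'. After: A=2 B=5 C=0 D=-2 ZF=0 PC=5
Step 6: PC=5 exec 'JNZ 2'. After: A=2 B=5 C=0 D=-2 ZF=0 PC=2
Step 7: PC=2 exec 'ADD B, 2'. After: A=2 B=7 C=0 D=-2 ZF=0 PC=3
Step 8: PC=3 exec 'SUB D, 2'. After: A=2 B=7 C=0 D=-4 ZF=0 PC=4
Step 9: PC=4 exec 'SUB A, 1'. After: A=1 B=7 C=0 D=-4 ZF=0 PC=5
Step 10: PC=5 exec 'JNZ 2'. After: A=1 B=7 C=0 D=-4 ZF=0 PC=2
Step 11: PC=2 exec 'ADD B, 2'. After: A=1 B=9 C=0 D=-4 ZF=0 PC=3
Step 12: PC=3 exec 'SUB D, 2'. After: A=1 B=9 C=0 D=-6 ZF=0 PC=4
Step 13: PC=4 exec 'SUB A, 1'. After: A=0 B=9 C=0 D=-6 ZF=1 PC=5
Step 14: PC=5 exec 'JNZ 2'. After: A=0 B=9 C=0 D=-6 ZF=1 PC=6
Step 15: PC=6 exec 'MOV B, 1'. After: A=0 B=1 C=0 D=-6 ZF=1 PC=7
Step 16: PC=7 exec 'MOV D, 4'. After: A=0 B=1 C=0 D=4 ZF=1 PC=8
Step 17: PC=8 exec 'ADD B, 5'. After: A=0 B=6 C=0 D=4 ZF=0 PC=9
Step 18: PC=9 exec 'MOV A, 3'. After: A=3 B=6 C=0 D=4 ZF=0 PC=10
Step 19: PC=10 exec 'MOV A, 5'. After: A=5 B=6 C=0 D=4 ZF=0 PC=11
Step 20: PC=11 exec 'MOV C, 1'. After: A=5 B=6 C=1 D=4 ZF=0 PC=12
Step 21: PC=12 exec 'HALT'. After: A=5 B=6 C=1 D=4 ZF=0 PC=12 HALTED
Total instructions executed: 21

Answer: 21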